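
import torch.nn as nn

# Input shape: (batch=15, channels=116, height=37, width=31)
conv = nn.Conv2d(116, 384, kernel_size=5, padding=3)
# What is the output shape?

Input shape: (15, 116, 37, 31)
Output shape: (15, 384, 39, 33)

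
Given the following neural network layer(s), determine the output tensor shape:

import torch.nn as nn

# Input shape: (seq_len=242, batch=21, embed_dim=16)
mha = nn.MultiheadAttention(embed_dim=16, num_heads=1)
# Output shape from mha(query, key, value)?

Input shape: (242, 21, 16)
Output shape: (242, 21, 16)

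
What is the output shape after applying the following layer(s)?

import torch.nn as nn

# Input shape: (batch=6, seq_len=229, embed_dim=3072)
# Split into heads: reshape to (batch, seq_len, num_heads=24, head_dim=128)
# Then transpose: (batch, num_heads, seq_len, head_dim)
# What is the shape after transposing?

Input shape: (6, 229, 3072)
  -> after reshape: (6, 229, 24, 128)
Output shape: (6, 24, 229, 128)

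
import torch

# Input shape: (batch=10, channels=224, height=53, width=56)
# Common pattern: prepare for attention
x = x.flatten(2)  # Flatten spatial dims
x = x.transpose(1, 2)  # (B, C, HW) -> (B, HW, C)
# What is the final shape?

Input shape: (10, 224, 53, 56)
  -> after flatten(2): (10, 224, 2968)
Output shape: (10, 2968, 224)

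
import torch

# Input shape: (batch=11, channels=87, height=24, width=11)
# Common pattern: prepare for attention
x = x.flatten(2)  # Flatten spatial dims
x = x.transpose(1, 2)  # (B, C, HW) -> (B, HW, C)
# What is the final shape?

Input shape: (11, 87, 24, 11)
  -> after flatten(2): (11, 87, 264)
Output shape: (11, 264, 87)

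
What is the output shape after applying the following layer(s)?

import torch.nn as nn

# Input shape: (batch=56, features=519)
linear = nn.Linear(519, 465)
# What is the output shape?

Input shape: (56, 519)
Output shape: (56, 465)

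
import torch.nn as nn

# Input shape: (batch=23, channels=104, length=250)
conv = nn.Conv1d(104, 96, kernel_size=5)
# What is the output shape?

Input shape: (23, 104, 250)
Output shape: (23, 96, 246)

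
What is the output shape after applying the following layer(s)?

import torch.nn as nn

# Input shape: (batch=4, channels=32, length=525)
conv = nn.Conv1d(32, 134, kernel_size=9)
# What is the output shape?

Input shape: (4, 32, 525)
Output shape: (4, 134, 517)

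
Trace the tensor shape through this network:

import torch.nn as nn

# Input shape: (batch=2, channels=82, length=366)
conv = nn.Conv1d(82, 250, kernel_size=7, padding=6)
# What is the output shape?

Input shape: (2, 82, 366)
Output shape: (2, 250, 372)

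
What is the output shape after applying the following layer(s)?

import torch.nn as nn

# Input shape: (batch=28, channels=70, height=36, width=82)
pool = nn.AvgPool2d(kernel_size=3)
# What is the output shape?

Input shape: (28, 70, 36, 82)
Output shape: (28, 70, 12, 27)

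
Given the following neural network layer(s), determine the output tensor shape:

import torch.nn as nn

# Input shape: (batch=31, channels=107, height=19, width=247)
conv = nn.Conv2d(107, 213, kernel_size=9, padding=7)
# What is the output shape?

Input shape: (31, 107, 19, 247)
Output shape: (31, 213, 25, 253)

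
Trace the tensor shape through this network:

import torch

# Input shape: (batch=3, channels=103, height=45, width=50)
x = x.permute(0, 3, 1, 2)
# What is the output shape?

Input shape: (3, 103, 45, 50)
Output shape: (3, 50, 103, 45)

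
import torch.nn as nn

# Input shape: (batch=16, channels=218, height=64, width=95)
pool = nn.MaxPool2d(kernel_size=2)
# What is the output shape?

Input shape: (16, 218, 64, 95)
Output shape: (16, 218, 32, 47)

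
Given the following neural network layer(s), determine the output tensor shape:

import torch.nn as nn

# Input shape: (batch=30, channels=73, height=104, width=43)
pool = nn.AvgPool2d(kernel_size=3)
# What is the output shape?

Input shape: (30, 73, 104, 43)
Output shape: (30, 73, 34, 14)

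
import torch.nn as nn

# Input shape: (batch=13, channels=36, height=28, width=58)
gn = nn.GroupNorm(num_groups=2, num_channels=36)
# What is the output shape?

Input shape: (13, 36, 28, 58)
Output shape: (13, 36, 28, 58)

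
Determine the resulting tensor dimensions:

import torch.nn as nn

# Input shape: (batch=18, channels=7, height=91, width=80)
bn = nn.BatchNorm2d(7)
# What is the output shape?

Input shape: (18, 7, 91, 80)
Output shape: (18, 7, 91, 80)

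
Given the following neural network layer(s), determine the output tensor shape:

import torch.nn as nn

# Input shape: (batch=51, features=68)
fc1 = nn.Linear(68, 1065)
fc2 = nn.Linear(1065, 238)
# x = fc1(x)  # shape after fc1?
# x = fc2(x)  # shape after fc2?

Input shape: (51, 68)
  -> after fc1: (51, 1065)
Output shape: (51, 238)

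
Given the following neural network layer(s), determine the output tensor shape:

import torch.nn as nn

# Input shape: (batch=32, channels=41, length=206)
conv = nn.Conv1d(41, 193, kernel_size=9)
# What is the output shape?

Input shape: (32, 41, 206)
Output shape: (32, 193, 198)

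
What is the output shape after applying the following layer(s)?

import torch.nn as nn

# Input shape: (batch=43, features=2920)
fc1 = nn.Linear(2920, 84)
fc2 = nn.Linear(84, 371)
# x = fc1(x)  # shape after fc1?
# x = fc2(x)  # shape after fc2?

Input shape: (43, 2920)
  -> after fc1: (43, 84)
Output shape: (43, 371)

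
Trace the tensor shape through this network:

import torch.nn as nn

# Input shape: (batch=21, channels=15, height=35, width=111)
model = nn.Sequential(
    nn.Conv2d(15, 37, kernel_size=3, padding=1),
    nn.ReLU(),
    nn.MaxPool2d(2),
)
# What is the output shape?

Input shape: (21, 15, 35, 111)
  -> after Conv2d: (21, 37, 35, 111)
  -> after ReLU: (21, 37, 35, 111)
Output shape: (21, 37, 17, 55)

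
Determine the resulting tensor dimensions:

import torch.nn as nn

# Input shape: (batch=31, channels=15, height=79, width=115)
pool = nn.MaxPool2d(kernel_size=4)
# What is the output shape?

Input shape: (31, 15, 79, 115)
Output shape: (31, 15, 19, 28)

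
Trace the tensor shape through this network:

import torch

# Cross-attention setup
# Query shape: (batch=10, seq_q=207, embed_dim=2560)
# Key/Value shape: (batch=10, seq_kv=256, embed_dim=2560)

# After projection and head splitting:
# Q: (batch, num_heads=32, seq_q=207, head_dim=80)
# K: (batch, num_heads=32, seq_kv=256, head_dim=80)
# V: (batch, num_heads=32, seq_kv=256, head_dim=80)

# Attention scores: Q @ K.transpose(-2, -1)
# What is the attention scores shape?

Input shape: (10, 207, 2560)
Output shape: (10, 32, 207, 256)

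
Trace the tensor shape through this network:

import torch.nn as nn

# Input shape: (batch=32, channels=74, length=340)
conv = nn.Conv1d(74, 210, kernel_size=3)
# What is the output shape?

Input shape: (32, 74, 340)
Output shape: (32, 210, 338)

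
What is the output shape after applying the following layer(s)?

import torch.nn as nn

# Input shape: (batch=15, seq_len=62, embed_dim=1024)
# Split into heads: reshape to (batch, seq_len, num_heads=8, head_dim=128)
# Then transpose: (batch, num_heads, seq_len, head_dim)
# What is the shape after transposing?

Input shape: (15, 62, 1024)
  -> after reshape: (15, 62, 8, 128)
Output shape: (15, 8, 62, 128)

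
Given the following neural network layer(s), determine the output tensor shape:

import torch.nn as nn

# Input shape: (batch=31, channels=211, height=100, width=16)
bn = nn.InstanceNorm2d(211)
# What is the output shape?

Input shape: (31, 211, 100, 16)
Output shape: (31, 211, 100, 16)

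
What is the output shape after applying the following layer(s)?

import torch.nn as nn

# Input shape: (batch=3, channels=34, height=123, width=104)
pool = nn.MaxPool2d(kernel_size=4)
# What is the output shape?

Input shape: (3, 34, 123, 104)
Output shape: (3, 34, 30, 26)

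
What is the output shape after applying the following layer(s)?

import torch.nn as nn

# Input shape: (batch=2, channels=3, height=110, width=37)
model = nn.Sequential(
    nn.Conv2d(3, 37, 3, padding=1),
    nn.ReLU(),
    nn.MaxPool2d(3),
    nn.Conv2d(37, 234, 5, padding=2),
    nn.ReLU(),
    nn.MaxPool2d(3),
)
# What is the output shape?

Input shape: (2, 3, 110, 37)
  -> after first Conv2d: (2, 37, 110, 37)
  -> after first MaxPool2d: (2, 37, 36, 12)
  -> after second Conv2d: (2, 234, 36, 12)
Output shape: (2, 234, 12, 4)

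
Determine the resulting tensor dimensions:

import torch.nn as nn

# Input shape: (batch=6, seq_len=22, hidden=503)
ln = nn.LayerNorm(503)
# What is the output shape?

Input shape: (6, 22, 503)
Output shape: (6, 22, 503)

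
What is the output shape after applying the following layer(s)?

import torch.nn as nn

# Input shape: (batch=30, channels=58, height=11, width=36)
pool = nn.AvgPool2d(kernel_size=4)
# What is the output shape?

Input shape: (30, 58, 11, 36)
Output shape: (30, 58, 2, 9)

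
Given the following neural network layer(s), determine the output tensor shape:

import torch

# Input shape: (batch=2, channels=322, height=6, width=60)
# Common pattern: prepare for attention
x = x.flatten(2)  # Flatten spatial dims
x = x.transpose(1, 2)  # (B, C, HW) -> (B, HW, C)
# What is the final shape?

Input shape: (2, 322, 6, 60)
  -> after flatten(2): (2, 322, 360)
Output shape: (2, 360, 322)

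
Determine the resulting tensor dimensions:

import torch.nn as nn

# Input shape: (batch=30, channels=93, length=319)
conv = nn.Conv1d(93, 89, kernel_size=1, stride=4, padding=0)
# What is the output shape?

Input shape: (30, 93, 319)
Output shape: (30, 89, 80)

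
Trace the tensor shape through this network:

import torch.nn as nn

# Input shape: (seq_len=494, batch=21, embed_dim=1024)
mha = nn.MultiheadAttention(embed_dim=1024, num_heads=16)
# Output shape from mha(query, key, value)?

Input shape: (494, 21, 1024)
Output shape: (494, 21, 1024)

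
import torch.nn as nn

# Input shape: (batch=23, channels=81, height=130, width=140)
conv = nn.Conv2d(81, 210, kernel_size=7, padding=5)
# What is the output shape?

Input shape: (23, 81, 130, 140)
Output shape: (23, 210, 134, 144)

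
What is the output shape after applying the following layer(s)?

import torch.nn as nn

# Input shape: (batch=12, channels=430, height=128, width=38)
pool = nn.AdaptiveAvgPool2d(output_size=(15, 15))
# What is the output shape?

Input shape: (12, 430, 128, 38)
Output shape: (12, 430, 15, 15)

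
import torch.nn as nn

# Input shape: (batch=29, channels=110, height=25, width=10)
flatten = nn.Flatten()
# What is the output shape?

Input shape: (29, 110, 25, 10)
Output shape: (29, 27500)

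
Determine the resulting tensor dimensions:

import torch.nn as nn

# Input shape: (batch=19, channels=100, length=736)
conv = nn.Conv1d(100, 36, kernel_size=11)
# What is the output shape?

Input shape: (19, 100, 736)
Output shape: (19, 36, 726)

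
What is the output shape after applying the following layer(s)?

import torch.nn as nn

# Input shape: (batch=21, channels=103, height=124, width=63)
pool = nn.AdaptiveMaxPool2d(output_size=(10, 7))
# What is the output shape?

Input shape: (21, 103, 124, 63)
Output shape: (21, 103, 10, 7)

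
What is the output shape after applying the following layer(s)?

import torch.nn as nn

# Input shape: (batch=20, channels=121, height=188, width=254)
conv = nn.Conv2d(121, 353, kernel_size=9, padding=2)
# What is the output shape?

Input shape: (20, 121, 188, 254)
Output shape: (20, 353, 184, 250)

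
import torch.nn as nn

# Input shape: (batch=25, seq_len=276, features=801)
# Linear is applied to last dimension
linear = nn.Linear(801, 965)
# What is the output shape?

Input shape: (25, 276, 801)
Output shape: (25, 276, 965)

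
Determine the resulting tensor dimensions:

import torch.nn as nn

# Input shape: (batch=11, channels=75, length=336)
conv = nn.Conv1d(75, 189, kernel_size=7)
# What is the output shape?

Input shape: (11, 75, 336)
Output shape: (11, 189, 330)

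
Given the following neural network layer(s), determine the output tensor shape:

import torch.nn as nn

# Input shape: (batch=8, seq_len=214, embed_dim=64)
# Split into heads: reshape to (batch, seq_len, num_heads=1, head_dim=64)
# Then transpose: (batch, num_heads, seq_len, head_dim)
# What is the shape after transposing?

Input shape: (8, 214, 64)
  -> after reshape: (8, 214, 1, 64)
Output shape: (8, 1, 214, 64)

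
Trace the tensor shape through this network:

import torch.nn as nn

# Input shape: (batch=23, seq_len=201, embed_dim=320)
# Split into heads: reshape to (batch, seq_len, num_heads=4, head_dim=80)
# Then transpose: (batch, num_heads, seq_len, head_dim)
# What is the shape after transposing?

Input shape: (23, 201, 320)
  -> after reshape: (23, 201, 4, 80)
Output shape: (23, 4, 201, 80)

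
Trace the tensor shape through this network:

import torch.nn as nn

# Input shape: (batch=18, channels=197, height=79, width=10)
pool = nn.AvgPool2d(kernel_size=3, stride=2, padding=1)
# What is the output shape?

Input shape: (18, 197, 79, 10)
Output shape: (18, 197, 40, 5)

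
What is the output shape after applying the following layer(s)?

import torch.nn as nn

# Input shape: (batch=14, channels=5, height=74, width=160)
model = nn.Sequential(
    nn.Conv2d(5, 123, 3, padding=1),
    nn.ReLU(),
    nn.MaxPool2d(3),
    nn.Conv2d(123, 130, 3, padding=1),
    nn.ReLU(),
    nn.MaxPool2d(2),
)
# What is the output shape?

Input shape: (14, 5, 74, 160)
  -> after first Conv2d: (14, 123, 74, 160)
  -> after first MaxPool2d: (14, 123, 24, 53)
  -> after second Conv2d: (14, 130, 24, 53)
Output shape: (14, 130, 12, 26)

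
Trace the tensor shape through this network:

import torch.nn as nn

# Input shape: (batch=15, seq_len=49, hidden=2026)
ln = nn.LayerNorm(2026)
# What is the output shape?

Input shape: (15, 49, 2026)
Output shape: (15, 49, 2026)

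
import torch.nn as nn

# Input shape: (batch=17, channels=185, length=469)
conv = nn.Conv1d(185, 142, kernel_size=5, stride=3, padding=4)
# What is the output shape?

Input shape: (17, 185, 469)
Output shape: (17, 142, 158)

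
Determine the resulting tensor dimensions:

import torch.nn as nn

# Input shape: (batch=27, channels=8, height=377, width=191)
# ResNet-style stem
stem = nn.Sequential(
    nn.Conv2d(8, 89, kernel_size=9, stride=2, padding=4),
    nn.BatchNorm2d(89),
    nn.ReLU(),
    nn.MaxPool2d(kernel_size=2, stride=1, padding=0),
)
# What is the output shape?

Input shape: (27, 8, 377, 191)
  -> after Conv2d 9x9 stride=2: (27, 89, 189, 96)
Output shape: (27, 89, 188, 95)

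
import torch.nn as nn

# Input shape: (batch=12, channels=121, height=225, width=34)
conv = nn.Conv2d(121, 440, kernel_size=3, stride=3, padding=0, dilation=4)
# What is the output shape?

Input shape: (12, 121, 225, 34)
Output shape: (12, 440, 73, 9)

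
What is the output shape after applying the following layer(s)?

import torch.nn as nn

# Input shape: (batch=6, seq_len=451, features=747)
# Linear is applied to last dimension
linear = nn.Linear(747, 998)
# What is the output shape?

Input shape: (6, 451, 747)
Output shape: (6, 451, 998)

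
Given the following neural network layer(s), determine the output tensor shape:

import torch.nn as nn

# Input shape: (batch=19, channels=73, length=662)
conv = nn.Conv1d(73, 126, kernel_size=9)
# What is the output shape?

Input shape: (19, 73, 662)
Output shape: (19, 126, 654)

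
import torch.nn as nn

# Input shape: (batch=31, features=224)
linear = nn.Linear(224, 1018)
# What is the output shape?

Input shape: (31, 224)
Output shape: (31, 1018)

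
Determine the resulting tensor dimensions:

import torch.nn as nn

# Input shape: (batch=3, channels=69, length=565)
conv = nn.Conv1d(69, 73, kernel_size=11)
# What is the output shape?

Input shape: (3, 69, 565)
Output shape: (3, 73, 555)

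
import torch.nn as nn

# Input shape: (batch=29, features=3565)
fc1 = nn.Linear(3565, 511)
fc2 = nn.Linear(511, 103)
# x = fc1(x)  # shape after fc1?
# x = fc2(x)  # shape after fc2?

Input shape: (29, 3565)
  -> after fc1: (29, 511)
Output shape: (29, 103)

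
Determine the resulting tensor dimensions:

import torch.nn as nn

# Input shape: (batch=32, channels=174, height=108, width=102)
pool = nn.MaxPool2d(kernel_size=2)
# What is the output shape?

Input shape: (32, 174, 108, 102)
Output shape: (32, 174, 54, 51)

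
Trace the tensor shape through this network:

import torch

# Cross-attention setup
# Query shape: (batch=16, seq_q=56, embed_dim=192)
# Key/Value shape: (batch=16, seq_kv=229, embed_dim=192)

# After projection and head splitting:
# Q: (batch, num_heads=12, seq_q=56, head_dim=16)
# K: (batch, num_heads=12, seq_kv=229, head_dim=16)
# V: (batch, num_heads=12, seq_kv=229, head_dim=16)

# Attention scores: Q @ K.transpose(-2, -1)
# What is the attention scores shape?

Input shape: (16, 56, 192)
Output shape: (16, 12, 56, 229)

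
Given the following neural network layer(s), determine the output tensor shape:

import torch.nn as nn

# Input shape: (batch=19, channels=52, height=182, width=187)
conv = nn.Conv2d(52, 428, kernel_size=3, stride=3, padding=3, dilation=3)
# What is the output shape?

Input shape: (19, 52, 182, 187)
Output shape: (19, 428, 61, 63)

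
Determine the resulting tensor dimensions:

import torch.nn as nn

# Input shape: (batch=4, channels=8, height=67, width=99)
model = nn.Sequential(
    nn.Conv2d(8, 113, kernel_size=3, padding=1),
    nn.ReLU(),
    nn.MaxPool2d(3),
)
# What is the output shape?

Input shape: (4, 8, 67, 99)
  -> after Conv2d: (4, 113, 67, 99)
  -> after ReLU: (4, 113, 67, 99)
Output shape: (4, 113, 22, 33)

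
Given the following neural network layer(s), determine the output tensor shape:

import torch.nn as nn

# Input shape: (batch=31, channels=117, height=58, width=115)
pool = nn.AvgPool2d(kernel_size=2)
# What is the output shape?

Input shape: (31, 117, 58, 115)
Output shape: (31, 117, 29, 57)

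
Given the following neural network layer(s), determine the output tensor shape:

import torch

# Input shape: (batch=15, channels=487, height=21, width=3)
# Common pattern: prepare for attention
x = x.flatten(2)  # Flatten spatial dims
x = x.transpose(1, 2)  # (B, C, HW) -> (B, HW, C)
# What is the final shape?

Input shape: (15, 487, 21, 3)
  -> after flatten(2): (15, 487, 63)
Output shape: (15, 63, 487)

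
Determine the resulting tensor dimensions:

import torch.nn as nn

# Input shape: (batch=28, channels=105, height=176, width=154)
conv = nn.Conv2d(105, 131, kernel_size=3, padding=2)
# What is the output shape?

Input shape: (28, 105, 176, 154)
Output shape: (28, 131, 178, 156)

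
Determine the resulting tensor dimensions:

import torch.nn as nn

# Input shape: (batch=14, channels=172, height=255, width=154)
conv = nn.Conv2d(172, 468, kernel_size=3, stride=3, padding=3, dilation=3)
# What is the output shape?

Input shape: (14, 172, 255, 154)
Output shape: (14, 468, 85, 52)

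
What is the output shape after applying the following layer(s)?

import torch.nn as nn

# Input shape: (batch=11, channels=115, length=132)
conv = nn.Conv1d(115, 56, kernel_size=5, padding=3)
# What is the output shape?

Input shape: (11, 115, 132)
Output shape: (11, 56, 134)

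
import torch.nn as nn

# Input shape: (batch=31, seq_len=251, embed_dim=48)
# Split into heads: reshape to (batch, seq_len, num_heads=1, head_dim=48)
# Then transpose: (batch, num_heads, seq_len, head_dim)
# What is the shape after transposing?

Input shape: (31, 251, 48)
  -> after reshape: (31, 251, 1, 48)
Output shape: (31, 1, 251, 48)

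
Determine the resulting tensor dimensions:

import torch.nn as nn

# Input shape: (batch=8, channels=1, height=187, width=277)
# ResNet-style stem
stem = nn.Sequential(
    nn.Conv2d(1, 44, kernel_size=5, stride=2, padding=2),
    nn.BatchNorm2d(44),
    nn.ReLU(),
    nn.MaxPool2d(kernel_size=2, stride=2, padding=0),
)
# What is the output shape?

Input shape: (8, 1, 187, 277)
  -> after Conv2d 5x5 stride=2: (8, 44, 94, 139)
Output shape: (8, 44, 47, 69)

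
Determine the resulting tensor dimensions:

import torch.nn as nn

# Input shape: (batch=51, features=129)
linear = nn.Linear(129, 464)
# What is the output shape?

Input shape: (51, 129)
Output shape: (51, 464)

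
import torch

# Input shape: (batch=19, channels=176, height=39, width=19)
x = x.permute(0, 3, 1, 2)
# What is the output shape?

Input shape: (19, 176, 39, 19)
Output shape: (19, 19, 176, 39)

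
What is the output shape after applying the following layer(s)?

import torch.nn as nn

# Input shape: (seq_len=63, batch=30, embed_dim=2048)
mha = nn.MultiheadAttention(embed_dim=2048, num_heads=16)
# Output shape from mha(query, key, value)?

Input shape: (63, 30, 2048)
Output shape: (63, 30, 2048)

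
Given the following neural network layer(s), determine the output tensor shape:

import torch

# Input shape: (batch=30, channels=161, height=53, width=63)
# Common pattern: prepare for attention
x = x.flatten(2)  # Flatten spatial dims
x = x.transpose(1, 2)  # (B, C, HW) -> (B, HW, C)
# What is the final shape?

Input shape: (30, 161, 53, 63)
  -> after flatten(2): (30, 161, 3339)
Output shape: (30, 3339, 161)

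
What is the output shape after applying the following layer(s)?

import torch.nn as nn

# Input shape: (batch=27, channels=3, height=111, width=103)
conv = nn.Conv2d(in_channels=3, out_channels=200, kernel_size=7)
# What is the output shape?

Input shape: (27, 3, 111, 103)
Output shape: (27, 200, 105, 97)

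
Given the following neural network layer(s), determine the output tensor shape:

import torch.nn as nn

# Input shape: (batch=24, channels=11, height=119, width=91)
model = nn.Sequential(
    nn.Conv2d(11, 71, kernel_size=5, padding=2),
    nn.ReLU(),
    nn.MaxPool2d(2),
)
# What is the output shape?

Input shape: (24, 11, 119, 91)
  -> after Conv2d: (24, 71, 119, 91)
  -> after ReLU: (24, 71, 119, 91)
Output shape: (24, 71, 59, 45)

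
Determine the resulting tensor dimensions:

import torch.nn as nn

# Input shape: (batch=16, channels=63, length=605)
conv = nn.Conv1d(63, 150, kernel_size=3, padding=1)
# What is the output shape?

Input shape: (16, 63, 605)
Output shape: (16, 150, 605)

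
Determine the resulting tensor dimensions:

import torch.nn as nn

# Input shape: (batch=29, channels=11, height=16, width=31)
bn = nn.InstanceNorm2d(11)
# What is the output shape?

Input shape: (29, 11, 16, 31)
Output shape: (29, 11, 16, 31)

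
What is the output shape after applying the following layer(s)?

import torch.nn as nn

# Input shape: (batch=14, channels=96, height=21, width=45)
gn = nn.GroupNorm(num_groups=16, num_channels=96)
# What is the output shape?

Input shape: (14, 96, 21, 45)
Output shape: (14, 96, 21, 45)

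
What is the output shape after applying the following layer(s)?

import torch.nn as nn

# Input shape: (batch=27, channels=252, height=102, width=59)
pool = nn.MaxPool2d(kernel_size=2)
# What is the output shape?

Input shape: (27, 252, 102, 59)
Output shape: (27, 252, 51, 29)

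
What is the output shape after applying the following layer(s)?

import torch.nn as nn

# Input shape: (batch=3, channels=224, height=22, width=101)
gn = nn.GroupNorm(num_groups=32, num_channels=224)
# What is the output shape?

Input shape: (3, 224, 22, 101)
Output shape: (3, 224, 22, 101)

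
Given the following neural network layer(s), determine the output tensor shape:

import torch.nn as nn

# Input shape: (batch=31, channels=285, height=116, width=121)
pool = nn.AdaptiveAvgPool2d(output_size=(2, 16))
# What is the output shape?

Input shape: (31, 285, 116, 121)
Output shape: (31, 285, 2, 16)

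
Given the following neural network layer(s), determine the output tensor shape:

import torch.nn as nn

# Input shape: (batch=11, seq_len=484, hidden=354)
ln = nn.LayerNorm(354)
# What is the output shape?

Input shape: (11, 484, 354)
Output shape: (11, 484, 354)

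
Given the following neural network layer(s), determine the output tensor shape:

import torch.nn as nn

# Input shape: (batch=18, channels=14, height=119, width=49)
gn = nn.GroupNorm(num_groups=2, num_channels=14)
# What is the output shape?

Input shape: (18, 14, 119, 49)
Output shape: (18, 14, 119, 49)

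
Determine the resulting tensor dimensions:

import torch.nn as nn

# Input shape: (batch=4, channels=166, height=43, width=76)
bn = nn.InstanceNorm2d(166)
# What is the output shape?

Input shape: (4, 166, 43, 76)
Output shape: (4, 166, 43, 76)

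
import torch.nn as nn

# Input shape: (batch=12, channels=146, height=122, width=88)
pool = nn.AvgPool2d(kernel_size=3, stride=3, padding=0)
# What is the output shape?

Input shape: (12, 146, 122, 88)
Output shape: (12, 146, 40, 29)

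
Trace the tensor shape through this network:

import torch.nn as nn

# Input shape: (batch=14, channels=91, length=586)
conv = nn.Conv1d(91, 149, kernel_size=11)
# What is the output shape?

Input shape: (14, 91, 586)
Output shape: (14, 149, 576)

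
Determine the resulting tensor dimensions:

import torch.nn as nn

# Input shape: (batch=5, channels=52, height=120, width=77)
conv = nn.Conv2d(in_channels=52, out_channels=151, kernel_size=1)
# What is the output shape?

Input shape: (5, 52, 120, 77)
Output shape: (5, 151, 120, 77)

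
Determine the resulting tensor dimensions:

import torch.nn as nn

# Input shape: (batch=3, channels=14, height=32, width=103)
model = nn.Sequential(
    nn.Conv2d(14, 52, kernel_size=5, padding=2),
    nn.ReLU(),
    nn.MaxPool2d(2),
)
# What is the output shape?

Input shape: (3, 14, 32, 103)
  -> after Conv2d: (3, 52, 32, 103)
  -> after ReLU: (3, 52, 32, 103)
Output shape: (3, 52, 16, 51)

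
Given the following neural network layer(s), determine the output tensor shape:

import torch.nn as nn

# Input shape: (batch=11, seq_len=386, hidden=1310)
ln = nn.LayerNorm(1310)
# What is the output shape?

Input shape: (11, 386, 1310)
Output shape: (11, 386, 1310)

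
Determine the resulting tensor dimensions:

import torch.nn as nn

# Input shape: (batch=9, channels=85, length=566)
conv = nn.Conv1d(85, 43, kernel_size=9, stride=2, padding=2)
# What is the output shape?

Input shape: (9, 85, 566)
Output shape: (9, 43, 281)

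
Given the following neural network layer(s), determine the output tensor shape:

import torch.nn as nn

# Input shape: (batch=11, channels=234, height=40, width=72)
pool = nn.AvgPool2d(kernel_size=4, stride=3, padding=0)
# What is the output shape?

Input shape: (11, 234, 40, 72)
Output shape: (11, 234, 13, 23)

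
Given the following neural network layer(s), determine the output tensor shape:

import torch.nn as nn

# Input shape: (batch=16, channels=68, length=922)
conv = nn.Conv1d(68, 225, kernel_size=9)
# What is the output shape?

Input shape: (16, 68, 922)
Output shape: (16, 225, 914)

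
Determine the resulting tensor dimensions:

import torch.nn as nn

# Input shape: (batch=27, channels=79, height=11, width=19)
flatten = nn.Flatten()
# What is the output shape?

Input shape: (27, 79, 11, 19)
Output shape: (27, 16511)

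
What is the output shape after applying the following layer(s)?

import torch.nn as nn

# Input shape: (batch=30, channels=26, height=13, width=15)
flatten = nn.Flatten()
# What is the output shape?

Input shape: (30, 26, 13, 15)
Output shape: (30, 5070)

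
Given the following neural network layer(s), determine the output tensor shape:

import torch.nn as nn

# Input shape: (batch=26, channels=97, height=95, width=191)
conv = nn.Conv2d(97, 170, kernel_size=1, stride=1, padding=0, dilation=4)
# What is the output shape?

Input shape: (26, 97, 95, 191)
Output shape: (26, 170, 95, 191)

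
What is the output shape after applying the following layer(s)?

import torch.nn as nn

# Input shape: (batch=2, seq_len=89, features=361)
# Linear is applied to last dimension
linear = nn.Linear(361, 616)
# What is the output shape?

Input shape: (2, 89, 361)
Output shape: (2, 89, 616)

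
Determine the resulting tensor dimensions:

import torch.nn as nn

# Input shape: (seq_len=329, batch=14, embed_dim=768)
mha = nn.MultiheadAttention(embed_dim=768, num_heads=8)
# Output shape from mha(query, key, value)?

Input shape: (329, 14, 768)
Output shape: (329, 14, 768)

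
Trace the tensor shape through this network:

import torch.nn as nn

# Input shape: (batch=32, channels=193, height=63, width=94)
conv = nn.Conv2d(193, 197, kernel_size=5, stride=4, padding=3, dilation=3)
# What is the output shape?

Input shape: (32, 193, 63, 94)
Output shape: (32, 197, 15, 22)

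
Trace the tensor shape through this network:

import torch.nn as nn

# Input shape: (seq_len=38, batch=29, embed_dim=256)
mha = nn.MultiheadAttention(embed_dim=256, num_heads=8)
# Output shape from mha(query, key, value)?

Input shape: (38, 29, 256)
Output shape: (38, 29, 256)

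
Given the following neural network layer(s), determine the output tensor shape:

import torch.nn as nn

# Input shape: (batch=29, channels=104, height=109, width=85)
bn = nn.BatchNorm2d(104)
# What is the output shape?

Input shape: (29, 104, 109, 85)
Output shape: (29, 104, 109, 85)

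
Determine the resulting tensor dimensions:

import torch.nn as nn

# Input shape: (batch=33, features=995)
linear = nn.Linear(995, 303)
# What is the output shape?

Input shape: (33, 995)
Output shape: (33, 303)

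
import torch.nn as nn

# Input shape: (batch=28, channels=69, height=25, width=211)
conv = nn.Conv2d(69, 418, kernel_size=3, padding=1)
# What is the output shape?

Input shape: (28, 69, 25, 211)
Output shape: (28, 418, 25, 211)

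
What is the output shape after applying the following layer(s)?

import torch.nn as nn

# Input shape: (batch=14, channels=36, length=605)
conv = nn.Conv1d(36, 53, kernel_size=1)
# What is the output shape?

Input shape: (14, 36, 605)
Output shape: (14, 53, 605)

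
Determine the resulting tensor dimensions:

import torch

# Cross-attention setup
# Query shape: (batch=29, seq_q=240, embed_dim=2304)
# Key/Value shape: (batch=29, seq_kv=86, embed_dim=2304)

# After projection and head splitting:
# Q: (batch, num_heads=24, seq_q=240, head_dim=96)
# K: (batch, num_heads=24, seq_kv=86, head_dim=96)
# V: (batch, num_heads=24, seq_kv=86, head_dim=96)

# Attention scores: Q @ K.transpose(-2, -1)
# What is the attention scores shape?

Input shape: (29, 240, 2304)
Output shape: (29, 24, 240, 86)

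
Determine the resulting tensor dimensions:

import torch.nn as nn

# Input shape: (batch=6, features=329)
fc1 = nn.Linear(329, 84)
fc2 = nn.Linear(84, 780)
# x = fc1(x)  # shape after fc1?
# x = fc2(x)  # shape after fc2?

Input shape: (6, 329)
  -> after fc1: (6, 84)
Output shape: (6, 780)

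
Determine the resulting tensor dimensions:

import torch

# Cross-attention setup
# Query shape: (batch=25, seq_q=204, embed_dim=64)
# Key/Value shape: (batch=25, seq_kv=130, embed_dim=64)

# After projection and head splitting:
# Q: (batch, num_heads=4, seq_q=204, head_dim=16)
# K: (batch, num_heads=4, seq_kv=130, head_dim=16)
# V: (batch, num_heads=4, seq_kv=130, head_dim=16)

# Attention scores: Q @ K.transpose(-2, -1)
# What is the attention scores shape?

Input shape: (25, 204, 64)
Output shape: (25, 4, 204, 130)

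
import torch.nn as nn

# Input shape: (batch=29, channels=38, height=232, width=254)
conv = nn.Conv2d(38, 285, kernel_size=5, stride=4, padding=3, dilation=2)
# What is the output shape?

Input shape: (29, 38, 232, 254)
Output shape: (29, 285, 58, 63)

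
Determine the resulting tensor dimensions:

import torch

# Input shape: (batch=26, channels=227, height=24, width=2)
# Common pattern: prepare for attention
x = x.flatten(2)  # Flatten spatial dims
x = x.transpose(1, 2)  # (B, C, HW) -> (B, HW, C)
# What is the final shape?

Input shape: (26, 227, 24, 2)
  -> after flatten(2): (26, 227, 48)
Output shape: (26, 48, 227)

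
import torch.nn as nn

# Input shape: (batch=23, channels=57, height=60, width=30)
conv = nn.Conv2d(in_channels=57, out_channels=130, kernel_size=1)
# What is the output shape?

Input shape: (23, 57, 60, 30)
Output shape: (23, 130, 60, 30)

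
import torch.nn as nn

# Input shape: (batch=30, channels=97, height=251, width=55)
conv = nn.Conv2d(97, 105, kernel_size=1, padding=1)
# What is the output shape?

Input shape: (30, 97, 251, 55)
Output shape: (30, 105, 253, 57)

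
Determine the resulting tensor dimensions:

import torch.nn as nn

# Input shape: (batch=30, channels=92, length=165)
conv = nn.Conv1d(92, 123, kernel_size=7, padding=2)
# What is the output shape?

Input shape: (30, 92, 165)
Output shape: (30, 123, 163)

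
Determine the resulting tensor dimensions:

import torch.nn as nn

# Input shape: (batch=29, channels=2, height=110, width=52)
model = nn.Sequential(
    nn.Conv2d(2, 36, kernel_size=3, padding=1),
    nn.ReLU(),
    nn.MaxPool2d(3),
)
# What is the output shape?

Input shape: (29, 2, 110, 52)
  -> after Conv2d: (29, 36, 110, 52)
  -> after ReLU: (29, 36, 110, 52)
Output shape: (29, 36, 36, 17)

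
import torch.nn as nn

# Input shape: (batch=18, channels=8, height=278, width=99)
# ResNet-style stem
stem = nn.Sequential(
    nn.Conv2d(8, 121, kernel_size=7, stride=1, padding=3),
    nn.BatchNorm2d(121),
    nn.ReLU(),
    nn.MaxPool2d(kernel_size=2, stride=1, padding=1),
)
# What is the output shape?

Input shape: (18, 8, 278, 99)
  -> after Conv2d 7x7 stride=1: (18, 121, 278, 99)
Output shape: (18, 121, 279, 100)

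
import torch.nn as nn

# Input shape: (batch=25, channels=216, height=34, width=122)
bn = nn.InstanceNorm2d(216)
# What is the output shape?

Input shape: (25, 216, 34, 122)
Output shape: (25, 216, 34, 122)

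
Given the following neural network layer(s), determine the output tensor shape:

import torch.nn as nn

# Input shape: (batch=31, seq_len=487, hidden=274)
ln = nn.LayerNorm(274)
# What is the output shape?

Input shape: (31, 487, 274)
Output shape: (31, 487, 274)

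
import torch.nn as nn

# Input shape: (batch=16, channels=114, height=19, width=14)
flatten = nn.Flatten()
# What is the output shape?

Input shape: (16, 114, 19, 14)
Output shape: (16, 30324)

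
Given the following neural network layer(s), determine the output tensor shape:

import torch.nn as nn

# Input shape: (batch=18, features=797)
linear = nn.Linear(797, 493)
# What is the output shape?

Input shape: (18, 797)
Output shape: (18, 493)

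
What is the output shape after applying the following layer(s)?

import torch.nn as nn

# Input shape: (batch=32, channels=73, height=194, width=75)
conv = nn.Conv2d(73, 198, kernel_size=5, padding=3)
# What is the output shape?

Input shape: (32, 73, 194, 75)
Output shape: (32, 198, 196, 77)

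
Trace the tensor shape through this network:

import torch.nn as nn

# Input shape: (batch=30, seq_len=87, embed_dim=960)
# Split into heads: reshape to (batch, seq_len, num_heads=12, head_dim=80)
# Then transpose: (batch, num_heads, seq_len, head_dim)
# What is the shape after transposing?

Input shape: (30, 87, 960)
  -> after reshape: (30, 87, 12, 80)
Output shape: (30, 12, 87, 80)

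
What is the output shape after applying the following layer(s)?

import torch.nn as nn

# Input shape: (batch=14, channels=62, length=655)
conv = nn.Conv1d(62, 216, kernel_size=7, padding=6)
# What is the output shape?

Input shape: (14, 62, 655)
Output shape: (14, 216, 661)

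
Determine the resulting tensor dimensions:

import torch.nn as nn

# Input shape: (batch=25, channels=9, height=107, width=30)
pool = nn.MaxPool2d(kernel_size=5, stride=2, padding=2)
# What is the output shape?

Input shape: (25, 9, 107, 30)
Output shape: (25, 9, 54, 15)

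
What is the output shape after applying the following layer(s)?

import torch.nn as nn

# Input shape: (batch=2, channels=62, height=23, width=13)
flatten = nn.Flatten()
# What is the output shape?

Input shape: (2, 62, 23, 13)
Output shape: (2, 18538)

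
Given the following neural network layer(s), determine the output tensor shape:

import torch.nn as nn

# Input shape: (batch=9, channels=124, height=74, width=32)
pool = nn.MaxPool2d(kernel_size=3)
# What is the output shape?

Input shape: (9, 124, 74, 32)
Output shape: (9, 124, 24, 10)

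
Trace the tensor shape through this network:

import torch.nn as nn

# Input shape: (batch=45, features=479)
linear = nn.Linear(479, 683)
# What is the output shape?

Input shape: (45, 479)
Output shape: (45, 683)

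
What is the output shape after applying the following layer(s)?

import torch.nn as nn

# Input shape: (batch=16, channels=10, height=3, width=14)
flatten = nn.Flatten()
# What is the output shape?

Input shape: (16, 10, 3, 14)
Output shape: (16, 420)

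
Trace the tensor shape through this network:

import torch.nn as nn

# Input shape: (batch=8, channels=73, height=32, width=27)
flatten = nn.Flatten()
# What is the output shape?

Input shape: (8, 73, 32, 27)
Output shape: (8, 63072)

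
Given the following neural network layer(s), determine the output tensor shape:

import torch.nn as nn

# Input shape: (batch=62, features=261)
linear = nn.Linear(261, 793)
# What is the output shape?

Input shape: (62, 261)
Output shape: (62, 793)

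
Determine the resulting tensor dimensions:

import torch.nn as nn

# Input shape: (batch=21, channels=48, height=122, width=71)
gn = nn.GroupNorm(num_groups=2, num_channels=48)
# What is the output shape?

Input shape: (21, 48, 122, 71)
Output shape: (21, 48, 122, 71)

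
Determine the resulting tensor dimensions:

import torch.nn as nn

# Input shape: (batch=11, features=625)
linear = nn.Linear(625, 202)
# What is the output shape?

Input shape: (11, 625)
Output shape: (11, 202)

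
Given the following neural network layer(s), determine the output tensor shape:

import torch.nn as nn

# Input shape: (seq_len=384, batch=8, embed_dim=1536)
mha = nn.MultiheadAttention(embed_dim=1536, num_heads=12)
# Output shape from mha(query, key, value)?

Input shape: (384, 8, 1536)
Output shape: (384, 8, 1536)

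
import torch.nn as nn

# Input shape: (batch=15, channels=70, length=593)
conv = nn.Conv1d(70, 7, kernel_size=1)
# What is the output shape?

Input shape: (15, 70, 593)
Output shape: (15, 7, 593)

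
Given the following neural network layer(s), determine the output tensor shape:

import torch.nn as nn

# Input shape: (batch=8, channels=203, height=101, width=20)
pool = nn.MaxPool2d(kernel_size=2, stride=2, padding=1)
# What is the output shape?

Input shape: (8, 203, 101, 20)
Output shape: (8, 203, 51, 11)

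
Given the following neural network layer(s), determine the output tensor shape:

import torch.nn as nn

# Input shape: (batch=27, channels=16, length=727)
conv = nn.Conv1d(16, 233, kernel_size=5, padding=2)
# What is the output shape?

Input shape: (27, 16, 727)
Output shape: (27, 233, 727)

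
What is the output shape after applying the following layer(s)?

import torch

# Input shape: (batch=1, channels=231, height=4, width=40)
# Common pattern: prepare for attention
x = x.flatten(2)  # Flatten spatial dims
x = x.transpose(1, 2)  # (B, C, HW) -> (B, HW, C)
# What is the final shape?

Input shape: (1, 231, 4, 40)
  -> after flatten(2): (1, 231, 160)
Output shape: (1, 160, 231)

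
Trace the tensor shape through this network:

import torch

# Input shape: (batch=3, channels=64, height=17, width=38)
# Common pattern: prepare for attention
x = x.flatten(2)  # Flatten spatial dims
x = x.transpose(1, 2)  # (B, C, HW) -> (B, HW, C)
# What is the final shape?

Input shape: (3, 64, 17, 38)
  -> after flatten(2): (3, 64, 646)
Output shape: (3, 646, 64)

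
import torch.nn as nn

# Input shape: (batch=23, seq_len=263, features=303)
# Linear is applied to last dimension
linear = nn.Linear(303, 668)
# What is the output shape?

Input shape: (23, 263, 303)
Output shape: (23, 263, 668)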